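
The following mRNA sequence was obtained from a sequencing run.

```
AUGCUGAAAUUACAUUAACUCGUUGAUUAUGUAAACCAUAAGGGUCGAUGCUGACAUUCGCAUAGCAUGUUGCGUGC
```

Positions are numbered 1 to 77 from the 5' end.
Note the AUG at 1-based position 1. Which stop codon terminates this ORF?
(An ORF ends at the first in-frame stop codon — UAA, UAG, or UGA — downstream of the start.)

Codons from position 1: AUG (1–3), CUG (4–6), AAA (7–9), UUA (10–12), CAU (13–15), UAA (16–18).
The first in-frame stop codon is UAA.

UAA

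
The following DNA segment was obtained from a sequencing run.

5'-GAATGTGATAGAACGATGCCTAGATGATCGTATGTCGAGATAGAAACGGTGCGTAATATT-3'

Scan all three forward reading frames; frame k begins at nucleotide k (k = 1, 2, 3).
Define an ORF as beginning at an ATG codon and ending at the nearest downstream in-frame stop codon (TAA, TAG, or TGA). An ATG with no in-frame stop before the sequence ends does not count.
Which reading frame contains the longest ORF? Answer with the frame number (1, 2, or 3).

Frame 1: GAA TGT GAT AGA ACG ATG CCT AGA TGA TCG TAT GTC GAG ATA GAA ACG GTG CGT AAT ATT — ATG at 16, stop TGA at 25 → 12 nt.
Frame 2: AAT GTG ATA GAA CGA TGC CTA GAT GAT CGT ATG TCG AGA TAG AAA CGG TGC GTA ATA — ATG at 32, stop TAG at 41 → 12 nt.
Frame 3: ATG TGA TAG AAC GAT GCC TAG ATG ATC GTA TGT CGA GAT AGA AAC GGT GCG TAA TAT — ATG at 3, stop TGA at 6 → 6 nt; ATG at 24, stop TAA at 54 → 33 nt.
Longest ORF is 33 nt in frame 3 (positions 24–56).

3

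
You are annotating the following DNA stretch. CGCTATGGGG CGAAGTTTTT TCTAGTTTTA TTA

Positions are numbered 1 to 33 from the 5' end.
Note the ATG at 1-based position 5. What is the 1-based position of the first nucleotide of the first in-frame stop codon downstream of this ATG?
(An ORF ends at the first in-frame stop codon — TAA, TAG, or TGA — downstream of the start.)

Codons from position 5: ATG (5–7), GGG (8–10), CGA (11–13), AGT (14–16), TTT (17–19), TTC (20–22), TAG (23–25).
TAG is a stop codon; it begins at position 23.

23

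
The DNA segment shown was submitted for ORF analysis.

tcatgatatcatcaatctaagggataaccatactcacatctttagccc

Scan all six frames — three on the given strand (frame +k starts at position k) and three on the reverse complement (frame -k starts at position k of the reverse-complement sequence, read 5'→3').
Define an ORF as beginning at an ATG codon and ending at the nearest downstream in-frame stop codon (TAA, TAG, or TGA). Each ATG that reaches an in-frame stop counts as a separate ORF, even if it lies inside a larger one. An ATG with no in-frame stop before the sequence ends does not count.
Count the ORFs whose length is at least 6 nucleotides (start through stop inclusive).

4

Reverse complement (5'→3'): GGGCTAAAGATGTGAGTATGGTTATCCCTTAGATTGATGATATCATGA
Frame +1: TCA TGA TAT CAT CAA TCT AAG GGA TAA CCA TAC TCA CAT CTT TAG CCC — no ATG→stop ORF.
Frame +2: CAT GAT ATC ATC AAT CTA AGG GAT AAC CAT ACT CAC ATC TTT AGC — no ATG→stop ORF.
Frame +3: ATG ATA TCA TCA ATC TAA GGG ATA ACC ATA CTC ACA TCT TTA GCC — ATG at 3, stop TAA at 18 → 18 nt.
Frame -1: GGG CTA AAG ATG TGA GTA TGG TTA TCC CTT AGA TTG ATG ATA TCA TGA — ATG at 10, stop TGA at 13 → 6 nt; ATG at 37, stop TGA at 46 → 12 nt.
Frame -2: GGC TAA AGA TGT GAG TAT GGT TAT CCC TTA GAT TGA TGA TAT CAT — no ATG→stop ORF.
Frame -3: GCT AAA GAT GTG AGT ATG GTT ATC CCT TAG ATT GAT GAT ATC ATG — ATG at 18, stop TAG at 30 → 15 nt.
ORFs ≥ 6 nucleotides: frame +3 3–20 (18 nucleotides), frame -1 10–15 (6 nucleotides), frame -1 37–48 (12 nucleotides), frame -3 18–32 (15 nucleotides). Count = 4.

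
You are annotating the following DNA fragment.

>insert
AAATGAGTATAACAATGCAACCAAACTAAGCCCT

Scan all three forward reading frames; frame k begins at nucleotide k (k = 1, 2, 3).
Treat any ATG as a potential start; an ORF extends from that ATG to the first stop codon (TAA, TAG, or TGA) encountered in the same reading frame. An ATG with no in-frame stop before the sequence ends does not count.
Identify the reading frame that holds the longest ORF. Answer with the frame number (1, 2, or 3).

Frame 1: AAA TGA GTA TAA CAA TGC AAC CAA ACT AAG CCC — no ATG→stop ORF.
Frame 2: AAT GAG TAT AAC AAT GCA ACC AAA CTA AGC CCT — no ATG→stop ORF.
Frame 3: ATG AGT ATA ACA ATG CAA CCA AAC TAA GCC — ATG at 3, stop TAA at 27 → 27 nt; ATG at 15, stop TAA at 27 → 15 nt.
Longest ORF is 27 nt in frame 3 (positions 3–29).

3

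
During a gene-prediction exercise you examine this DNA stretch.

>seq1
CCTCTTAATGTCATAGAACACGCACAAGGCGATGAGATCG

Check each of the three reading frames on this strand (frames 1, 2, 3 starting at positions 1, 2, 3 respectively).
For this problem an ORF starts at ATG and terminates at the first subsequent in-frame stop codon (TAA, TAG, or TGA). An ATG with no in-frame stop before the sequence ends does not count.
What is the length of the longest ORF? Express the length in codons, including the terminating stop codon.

Frame 1: CCT CTT AAT GTC ATA GAA CAC GCA CAA GGC GAT GAG ATC — no ATG→stop ORF.
Frame 2: CTC TTA ATG TCA TAG AAC ACG CAC AAG GCG ATG AGA TCG — ATG at 8, stop TAG at 14 → 9 nt.
Frame 3: TCT TAA TGT CAT AGA ACA CGC ACA AGG CGA TGA GAT — no ATG→stop ORF.
Longest: frame 2, positions 8–16, 9 nt = 3 codons = 2 aa. → 3 codons.

3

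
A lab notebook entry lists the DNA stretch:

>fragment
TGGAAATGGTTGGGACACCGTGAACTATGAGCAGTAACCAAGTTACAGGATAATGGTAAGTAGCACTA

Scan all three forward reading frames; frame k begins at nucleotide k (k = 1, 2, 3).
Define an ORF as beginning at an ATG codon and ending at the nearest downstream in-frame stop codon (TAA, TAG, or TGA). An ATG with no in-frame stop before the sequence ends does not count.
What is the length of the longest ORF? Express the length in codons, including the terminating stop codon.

Frame 1: TGG AAA TGG TTG GGA CAC CGT GAA CTA TGA GCA GTA ACC AAG TTA CAG GAT AAT GGT AAG TAG CAC — no ATG→stop ORF.
Frame 2: GGA AAT GGT TGG GAC ACC GTG AAC TAT GAG CAG TAA CCA AGT TAC AGG ATA ATG GTA AGT AGC ACT — no ATG→stop ORF.
Frame 3: GAA ATG GTT GGG ACA CCG TGA ACT ATG AGC AGT AAC CAA GTT ACA GGA TAA TGG TAA GTA GCA CTA — ATG at 6, stop TGA at 21 → 18 nt; ATG at 27, stop TAA at 51 → 27 nt.
Longest: frame 3, positions 27–53, 27 nt = 9 codons = 8 aa. → 9 codons.

9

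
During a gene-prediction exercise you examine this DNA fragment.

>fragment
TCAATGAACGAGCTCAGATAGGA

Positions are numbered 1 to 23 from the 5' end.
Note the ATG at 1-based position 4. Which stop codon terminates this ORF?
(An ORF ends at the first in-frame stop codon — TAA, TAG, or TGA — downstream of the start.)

Codons from position 4: ATG (4–6), AAC (7–9), GAG (10–12), CTC (13–15), AGA (16–18), TAG (19–21).
The first in-frame stop codon is TAG.

TAG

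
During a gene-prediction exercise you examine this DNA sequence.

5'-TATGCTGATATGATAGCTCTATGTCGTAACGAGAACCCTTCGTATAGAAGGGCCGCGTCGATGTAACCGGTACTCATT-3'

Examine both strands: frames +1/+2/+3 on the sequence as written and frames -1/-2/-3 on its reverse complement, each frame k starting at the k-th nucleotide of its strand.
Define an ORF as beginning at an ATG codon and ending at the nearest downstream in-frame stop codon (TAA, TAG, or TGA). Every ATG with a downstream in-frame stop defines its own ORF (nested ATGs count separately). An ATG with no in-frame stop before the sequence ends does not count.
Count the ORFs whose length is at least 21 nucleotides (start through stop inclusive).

Reverse complement (5'→3'): AATGAGTACCGGTTACATCGACGCGGCCCTTCTATACGAAGGGTTCTCGTTACGACATAGAGCTATCATATCAGCATA
Frame +1: TAT GCT GAT ATG ATA GCT CTA TGT CGT AAC GAG AAC CCT TCG TAT AGA AGG GCC GCG TCG ATG TAA CCG GTA CTC ATT — ATG at 10, stop TAA at 64 → 57 nt; ATG at 61, stop TAA at 64 → 6 nt.
Frame +2: ATG CTG ATA TGA TAG CTC TAT GTC GTA ACG AGA ACC CTT CGT ATA GAA GGG CCG CGT CGA TGT AAC CGG TAC TCA — ATG at 2, stop TGA at 11 → 12 nt.
Frame +3: TGC TGA TAT GAT AGC TCT ATG TCG TAA CGA GAA CCC TTC GTA TAG AAG GGC CGC GTC GAT GTA ACC GGT ACT CAT — ATG at 21, stop TAA at 27 → 9 nt.
Frame -1: AAT GAG TAC CGG TTA CAT CGA CGC GGC CCT TCT ATA CGA AGG GTT CTC GTT ACG ACA TAG AGC TAT CAT ATC AGC ATA — no ATG→stop ORF.
Frame -2: ATG AGT ACC GGT TAC ATC GAC GCG GCC CTT CTA TAC GAA GGG TTC TCG TTA CGA CAT AGA GCT ATC ATA TCA GCA — no ATG→stop ORF.
Frame -3: TGA GTA CCG GTT ACA TCG ACG CGG CCC TTC TAT ACG AAG GGT TCT CGT TAC GAC ATA GAG CTA TCA TAT CAG CAT — no ATG→stop ORF.
ORFs ≥ 21 nucleotides: frame +1 10–66 (57 nucleotides). Count = 1.

1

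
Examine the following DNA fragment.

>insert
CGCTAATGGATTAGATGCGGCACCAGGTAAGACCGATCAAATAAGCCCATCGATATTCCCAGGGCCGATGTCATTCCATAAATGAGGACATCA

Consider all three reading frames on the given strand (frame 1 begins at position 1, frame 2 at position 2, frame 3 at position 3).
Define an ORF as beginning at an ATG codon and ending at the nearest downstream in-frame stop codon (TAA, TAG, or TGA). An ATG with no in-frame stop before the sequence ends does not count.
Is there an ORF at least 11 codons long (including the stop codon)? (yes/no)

Frame 1: CGC TAA TGG ATT AGA TGC GGC ACC AGG TAA GAC CGA TCA AAT AAG CCC ATC GAT ATT CCC AGG GCC GAT GTC ATT CCA TAA ATG AGG ACA TCA — no ATG→stop ORF.
Frame 2: GCT AAT GGA TTA GAT GCG GCA CCA GGT AAG ACC GAT CAA ATA AGC CCA TCG ATA TTC CCA GGG CCG ATG TCA TTC CAT AAA TGA GGA CAT — ATG at 68, stop TGA at 83 → 18 nt.
Frame 3: CTA ATG GAT TAG ATG CGG CAC CAG GTA AGA CCG ATC AAA TAA GCC CAT CGA TAT TCC CAG GGC CGA TGT CAT TCC ATA AAT GAG GAC ATC — ATG at 6, stop TAG at 12 → 9 nt; ATG at 15, stop TAA at 42 → 30 nt.
Largest ORF found is 10 codons < 11, so no.

no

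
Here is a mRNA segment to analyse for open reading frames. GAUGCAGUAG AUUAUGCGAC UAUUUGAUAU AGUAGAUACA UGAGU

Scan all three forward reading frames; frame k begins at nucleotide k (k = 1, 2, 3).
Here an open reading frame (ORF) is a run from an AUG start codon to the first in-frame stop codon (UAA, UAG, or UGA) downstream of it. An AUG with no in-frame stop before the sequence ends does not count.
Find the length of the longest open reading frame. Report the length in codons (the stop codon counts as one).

Frame 1: GAU GCA GUA GAU UAU GCG ACU AUU UGA UAU AGU AGA UAC AUG AGU — no AUG→stop ORF.
Frame 2: AUG CAG UAG AUU AUG CGA CUA UUU GAU AUA GUA GAU ACA UGA — AUG at 2, stop UAG at 8 → 9 nt; AUG at 14, stop UGA at 41 → 30 nt.
Frame 3: UGC AGU AGA UUA UGC GAC UAU UUG AUA UAG UAG AUA CAU GAG — no AUG→stop ORF.
Longest: frame 2, positions 14–43, 30 nt = 10 codons = 9 aa. → 10 codons.

10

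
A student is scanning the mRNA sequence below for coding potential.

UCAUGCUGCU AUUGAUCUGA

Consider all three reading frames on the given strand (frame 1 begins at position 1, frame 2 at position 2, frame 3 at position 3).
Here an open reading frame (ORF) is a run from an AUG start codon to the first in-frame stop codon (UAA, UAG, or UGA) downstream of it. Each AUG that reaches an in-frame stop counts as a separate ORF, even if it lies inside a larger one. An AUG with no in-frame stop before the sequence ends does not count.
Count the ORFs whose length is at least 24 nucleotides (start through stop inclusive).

0

Frame 1: UCA UGC UGC UAU UGA UCU — no AUG→stop ORF.
Frame 2: CAU GCU GCU AUU GAU CUG — no AUG→stop ORF.
Frame 3: AUG CUG CUA UUG AUC UGA — AUG at 3, stop UGA at 18 → 18 nt.
No ORF reaches 24 nucleotides. Count = 0.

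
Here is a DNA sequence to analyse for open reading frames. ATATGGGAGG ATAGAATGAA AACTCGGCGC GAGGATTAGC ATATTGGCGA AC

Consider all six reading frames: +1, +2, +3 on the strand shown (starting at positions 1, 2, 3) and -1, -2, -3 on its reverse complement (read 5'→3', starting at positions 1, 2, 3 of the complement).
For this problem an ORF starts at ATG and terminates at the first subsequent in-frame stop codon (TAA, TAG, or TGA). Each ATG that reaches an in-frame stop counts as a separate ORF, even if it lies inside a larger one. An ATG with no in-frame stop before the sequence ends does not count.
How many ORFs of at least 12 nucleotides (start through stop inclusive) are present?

2

Reverse complement (5'→3'): GTTCGCCAATATGCTAATCCTCGCGCCGAGTTTTCATTCTATCCTCCCATAT
Frame +1: ATA TGG GAG GAT AGA ATG AAA ACT CGG CGC GAG GAT TAG CAT ATT GGC GAA — ATG at 16, stop TAG at 37 → 24 nt.
Frame +2: TAT GGG AGG ATA GAA TGA AAA CTC GGC GCG AGG ATT AGC ATA TTG GCG AAC — no ATG→stop ORF.
Frame +3: ATG GGA GGA TAG AAT GAA AAC TCG GCG CGA GGA TTA GCA TAT TGG CGA — ATG at 3, stop TAG at 12 → 12 nt.
Frame -1: GTT CGC CAA TAT GCT AAT CCT CGC GCC GAG TTT TCA TTC TAT CCT CCC ATA — no ATG→stop ORF.
Frame -2: TTC GCC AAT ATG CTA ATC CTC GCG CCG AGT TTT CAT TCT ATC CTC CCA TAT — no ATG→stop ORF.
Frame -3: TCG CCA ATA TGC TAA TCC TCG CGC CGA GTT TTC ATT CTA TCC TCC CAT — no ATG→stop ORF.
ORFs ≥ 12 nucleotides: frame +1 16–39 (24 nucleotides), frame +3 3–14 (12 nucleotides). Count = 2.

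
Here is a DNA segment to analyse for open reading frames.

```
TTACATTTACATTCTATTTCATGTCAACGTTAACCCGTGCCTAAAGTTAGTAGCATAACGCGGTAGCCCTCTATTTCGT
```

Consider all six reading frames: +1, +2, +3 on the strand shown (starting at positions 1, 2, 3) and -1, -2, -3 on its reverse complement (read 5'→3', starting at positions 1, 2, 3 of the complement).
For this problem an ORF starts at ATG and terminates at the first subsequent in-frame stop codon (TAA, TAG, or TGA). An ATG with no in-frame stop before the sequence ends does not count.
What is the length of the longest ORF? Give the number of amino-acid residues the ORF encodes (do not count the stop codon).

8

Reverse complement (5'→3'): ACGAAATAGAGGGCTACCGCGTTATGCTACTAACTTTAGGCACGGGTTAACGTTGACATGAAATAGAATGTAAATGTAA
Frame +1: TTA CAT TTA CAT TCT ATT TCA TGT CAA CGT TAA CCC GTG CCT AAA GTT AGT AGC ATA ACG CGG TAG CCC TCT ATT TCG — no ATG→stop ORF.
Frame +2: TAC ATT TAC ATT CTA TTT CAT GTC AAC GTT AAC CCG TGC CTA AAG TTA GTA GCA TAA CGC GGT AGC CCT CTA TTT CGT — no ATG→stop ORF.
Frame +3: ACA TTT ACA TTC TAT TTC ATG TCA ACG TTA ACC CGT GCC TAA AGT TAG TAG CAT AAC GCG GTA GCC CTC TAT TTC — ATG at 21, stop TAA at 42 → 24 nt.
Frame -1: ACG AAA TAG AGG GCT ACC GCG TTA TGC TAC TAA CTT TAG GCA CGG GTT AAC GTT GAC ATG AAA TAG AAT GTA AAT GTA — ATG at 58, stop TAG at 64 → 9 nt.
Frame -2: CGA AAT AGA GGG CTA CCG CGT TAT GCT ACT AAC TTT AGG CAC GGG TTA ACG TTG ACA TGA AAT AGA ATG TAA ATG TAA — ATG at 68, stop TAA at 71 → 6 nt; ATG at 74, stop TAA at 77 → 6 nt.
Frame -3: GAA ATA GAG GGC TAC CGC GTT ATG CTA CTA ACT TTA GGC ACG GGT TAA CGT TGA CAT GAA ATA GAA TGT AAA TGT — ATG at 24, stop TAA at 48 → 27 nt.
Longest: frame -3, positions 24–50, 27 nt = 9 codons = 8 aa. → 8 amino acids.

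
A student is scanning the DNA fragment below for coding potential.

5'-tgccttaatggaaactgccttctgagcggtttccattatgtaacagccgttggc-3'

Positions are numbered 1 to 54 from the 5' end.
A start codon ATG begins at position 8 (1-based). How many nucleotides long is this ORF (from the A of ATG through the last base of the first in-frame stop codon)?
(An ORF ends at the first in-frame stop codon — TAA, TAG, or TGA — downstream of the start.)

18

Codons from position 8: ATG (8–10), GAA (11–13), ACT (14–16), GCC (17–19), TTC (20–22), TGA (23–25).
TGA is the first in-frame stop; ORF spans 8–25, 18 nucleotides.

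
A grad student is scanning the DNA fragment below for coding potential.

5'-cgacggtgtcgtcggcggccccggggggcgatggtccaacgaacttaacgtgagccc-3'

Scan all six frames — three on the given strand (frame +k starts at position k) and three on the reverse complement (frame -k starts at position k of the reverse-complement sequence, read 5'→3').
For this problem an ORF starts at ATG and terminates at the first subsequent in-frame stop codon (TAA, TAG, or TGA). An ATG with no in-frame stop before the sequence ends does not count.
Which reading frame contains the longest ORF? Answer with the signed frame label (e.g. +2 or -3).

+1

Reverse complement (5'→3'): GGGCTCACGTTAAGTTCGTTGGACCATCGCCCCCCGGGGCCGCCGACGACACCGTCG
Frame +1: CGA CGG TGT CGT CGG CGG CCC CGG GGG GCG ATG GTC CAA CGA ACT TAA CGT GAG CCC — ATG at 31, stop TAA at 46 → 18 nt.
Frame +2: GAC GGT GTC GTC GGC GGC CCC GGG GGG CGA TGG TCC AAC GAA CTT AAC GTG AGC — no ATG→stop ORF.
Frame +3: ACG GTG TCG TCG GCG GCC CCG GGG GGC GAT GGT CCA ACG AAC TTA ACG TGA GCC — no ATG→stop ORF.
Frame -1: GGG CTC ACG TTA AGT TCG TTG GAC CAT CGC CCC CCG GGG CCG CCG ACG ACA CCG TCG — no ATG→stop ORF.
Frame -2: GGC TCA CGT TAA GTT CGT TGG ACC ATC GCC CCC CGG GGC CGC CGA CGA CAC CGT — no ATG→stop ORF.
Frame -3: GCT CAC GTT AAG TTC GTT GGA CCA TCG CCC CCC GGG GCC GCC GAC GAC ACC GTC — no ATG→stop ORF.
Longest ORF is 18 nt in frame +1 (positions 31–48).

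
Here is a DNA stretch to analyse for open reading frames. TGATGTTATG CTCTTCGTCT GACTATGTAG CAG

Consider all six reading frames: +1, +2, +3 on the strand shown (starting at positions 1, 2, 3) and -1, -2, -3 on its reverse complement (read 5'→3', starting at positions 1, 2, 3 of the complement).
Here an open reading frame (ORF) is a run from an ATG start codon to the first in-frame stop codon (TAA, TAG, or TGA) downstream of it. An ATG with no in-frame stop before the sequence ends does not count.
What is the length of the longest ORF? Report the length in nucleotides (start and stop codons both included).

Reverse complement (5'→3'): CTGCTACATAGTCAGACGAAGAGCATAACATCA
Frame +1: TGA TGT TAT GCT CTT CGT CTG ACT ATG TAG CAG — ATG at 25, stop TAG at 28 → 6 nt.
Frame +2: GAT GTT ATG CTC TTC GTC TGA CTA TGT AGC — ATG at 8, stop TGA at 20 → 15 nt.
Frame +3: ATG TTA TGC TCT TCG TCT GAC TAT GTA GCA — no ATG→stop ORF.
Frame -1: CTG CTA CAT AGT CAG ACG AAG AGC ATA ACA TCA — no ATG→stop ORF.
Frame -2: TGC TAC ATA GTC AGA CGA AGA GCA TAA CAT — no ATG→stop ORF.
Frame -3: GCT ACA TAG TCA GAC GAA GAG CAT AAC ATC — no ATG→stop ORF.
Longest: frame +2, positions 8–22, 15 nt = 5 codons = 4 aa. → 15 nucleotides.

15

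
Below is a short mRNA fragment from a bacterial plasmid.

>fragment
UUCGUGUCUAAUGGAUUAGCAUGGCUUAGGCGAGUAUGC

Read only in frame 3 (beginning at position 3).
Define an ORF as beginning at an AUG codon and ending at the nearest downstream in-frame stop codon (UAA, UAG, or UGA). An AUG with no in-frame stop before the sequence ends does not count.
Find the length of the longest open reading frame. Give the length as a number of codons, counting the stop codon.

3

Frame 3: CGU GUC UAA UGG AUU AGC AUG GCU UAG GCG AGU AUG — AUG at 21, stop UAG at 27 → 9 nt.
Longest: frame 3, positions 21–29, 9 nt = 3 codons = 2 aa. → 3 codons.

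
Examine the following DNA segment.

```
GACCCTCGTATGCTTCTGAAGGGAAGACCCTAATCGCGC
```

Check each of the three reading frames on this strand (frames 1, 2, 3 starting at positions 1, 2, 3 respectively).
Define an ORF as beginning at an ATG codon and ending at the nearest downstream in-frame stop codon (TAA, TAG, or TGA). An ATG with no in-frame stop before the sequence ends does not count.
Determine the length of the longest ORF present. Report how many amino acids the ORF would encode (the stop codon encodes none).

Frame 1: GAC CCT CGT ATG CTT CTG AAG GGA AGA CCC TAA TCG CGC — ATG at 10, stop TAA at 31 → 24 nt.
Frame 2: ACC CTC GTA TGC TTC TGA AGG GAA GAC CCT AAT CGC — no ATG→stop ORF.
Frame 3: CCC TCG TAT GCT TCT GAA GGG AAG ACC CTA ATC GCG — no ATG→stop ORF.
Longest: frame 1, positions 10–33, 24 nt = 8 codons = 7 aa. → 7 amino acids.

7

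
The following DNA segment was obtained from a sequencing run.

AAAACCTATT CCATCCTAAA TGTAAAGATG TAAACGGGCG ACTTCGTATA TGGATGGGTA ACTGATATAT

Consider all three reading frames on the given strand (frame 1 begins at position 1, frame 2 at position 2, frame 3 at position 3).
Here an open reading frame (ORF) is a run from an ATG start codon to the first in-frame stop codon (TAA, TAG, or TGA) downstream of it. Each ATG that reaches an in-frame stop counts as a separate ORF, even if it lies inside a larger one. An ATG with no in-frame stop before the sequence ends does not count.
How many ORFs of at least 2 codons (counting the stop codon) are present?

Frame 1: AAA ACC TAT TCC ATC CTA AAT GTA AAG ATG TAA ACG GGC GAC TTC GTA TAT GGA TGG GTA ACT GAT ATA — ATG at 28, stop TAA at 31 → 6 nt.
Frame 2: AAA CCT ATT CCA TCC TAA ATG TAA AGA TGT AAA CGG GCG ACT TCG TAT ATG GAT GGG TAA CTG ATA TAT — ATG at 20, stop TAA at 23 → 6 nt; ATG at 50, stop TAA at 59 → 12 nt.
Frame 3: AAC CTA TTC CAT CCT AAA TGT AAA GAT GTA AAC GGG CGA CTT CGT ATA TGG ATG GGT AAC TGA TAT — ATG at 54, stop TGA at 63 → 12 nt.
ORFs ≥ 2 codons: frame 1 28–33 (2 codons), frame 2 20–25 (2 codons), frame 2 50–61 (4 codons), frame 3 54–65 (4 codons). Count = 4.

4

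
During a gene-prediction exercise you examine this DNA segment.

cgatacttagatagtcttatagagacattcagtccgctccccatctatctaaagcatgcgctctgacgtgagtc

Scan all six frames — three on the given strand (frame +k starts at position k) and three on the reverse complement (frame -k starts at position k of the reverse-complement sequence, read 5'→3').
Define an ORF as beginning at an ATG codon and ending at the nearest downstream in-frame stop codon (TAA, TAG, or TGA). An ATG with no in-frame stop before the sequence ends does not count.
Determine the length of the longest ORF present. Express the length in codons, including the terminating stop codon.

4

Reverse complement (5'→3'): GACTCACGTCAGAGCGCATGCTTTAGATAGATGGGGAGCGGACTGAATGTCTCTATAAGACTATCTAAGTATCG
Frame +1: CGA TAC TTA GAT AGT CTT ATA GAG ACA TTC AGT CCG CTC CCC ATC TAT CTA AAG CAT GCG CTC TGA CGT GAG — no ATG→stop ORF.
Frame +2: GAT ACT TAG ATA GTC TTA TAG AGA CAT TCA GTC CGC TCC CCA TCT ATC TAA AGC ATG CGC TCT GAC GTG AGT — no ATG→stop ORF.
Frame +3: ATA CTT AGA TAG TCT TAT AGA GAC ATT CAG TCC GCT CCC CAT CTA TCT AAA GCA TGC GCT CTG ACG TGA GTC — no ATG→stop ORF.
Frame -1: GAC TCA CGT CAG AGC GCA TGC TTT AGA TAG ATG GGG AGC GGA CTG AAT GTC TCT ATA AGA CTA TCT AAG TAT — no ATG→stop ORF.
Frame -2: ACT CAC GTC AGA GCG CAT GCT TTA GAT AGA TGG GGA GCG GAC TGA ATG TCT CTA TAA GAC TAT CTA AGT ATC — ATG at 47, stop TAA at 56 → 12 nt.
Frame -3: CTC ACG TCA GAG CGC ATG CTT TAG ATA GAT GGG GAG CGG ACT GAA TGT CTC TAT AAG ACT ATC TAA GTA TCG — ATG at 18, stop TAG at 24 → 9 nt.
Longest: frame -2, positions 47–58, 12 nt = 4 codons = 3 aa. → 4 codons.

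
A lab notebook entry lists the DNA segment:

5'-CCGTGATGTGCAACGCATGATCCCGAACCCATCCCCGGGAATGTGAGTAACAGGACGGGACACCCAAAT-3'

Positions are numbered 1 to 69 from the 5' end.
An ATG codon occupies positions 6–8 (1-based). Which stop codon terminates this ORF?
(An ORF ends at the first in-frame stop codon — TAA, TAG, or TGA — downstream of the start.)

TGA

Codons from position 6: ATG (6–8), TGC (9–11), AAC (12–14), GCA (15–17), TGA (18–20).
The first in-frame stop codon is TGA.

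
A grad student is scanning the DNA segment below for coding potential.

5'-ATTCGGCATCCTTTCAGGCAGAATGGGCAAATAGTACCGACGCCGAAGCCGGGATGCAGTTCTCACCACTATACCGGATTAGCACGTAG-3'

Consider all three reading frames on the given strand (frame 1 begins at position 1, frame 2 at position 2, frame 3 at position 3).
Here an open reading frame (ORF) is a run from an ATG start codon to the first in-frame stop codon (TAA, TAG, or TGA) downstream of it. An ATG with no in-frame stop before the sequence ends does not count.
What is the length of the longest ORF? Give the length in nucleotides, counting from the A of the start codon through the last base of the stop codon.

Frame 1: ATT CGG CAT CCT TTC AGG CAG AAT GGG CAA ATA GTA CCG ACG CCG AAG CCG GGA TGC AGT TCT CAC CAC TAT ACC GGA TTA GCA CGT — no ATG→stop ORF.
Frame 2: TTC GGC ATC CTT TCA GGC AGA ATG GGC AAA TAG TAC CGA CGC CGA AGC CGG GAT GCA GTT CTC ACC ACT ATA CCG GAT TAG CAC GTA — ATG at 23, stop TAG at 32 → 12 nt.
Frame 3: TCG GCA TCC TTT CAG GCA GAA TGG GCA AAT AGT ACC GAC GCC GAA GCC GGG ATG CAG TTC TCA CCA CTA TAC CGG ATT AGC ACG TAG — ATG at 54, stop TAG at 87 → 36 nt.
Longest: frame 3, positions 54–89, 36 nt = 12 codons = 11 aa. → 36 nucleotides.

36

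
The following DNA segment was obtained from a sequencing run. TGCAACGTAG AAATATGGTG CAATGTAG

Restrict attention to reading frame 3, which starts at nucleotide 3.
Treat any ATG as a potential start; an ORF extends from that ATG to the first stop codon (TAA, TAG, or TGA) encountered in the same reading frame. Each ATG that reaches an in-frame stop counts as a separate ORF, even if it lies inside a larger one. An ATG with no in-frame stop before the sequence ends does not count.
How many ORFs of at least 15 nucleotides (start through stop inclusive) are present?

0

Frame 3: CAA CGT AGA AAT ATG GTG CAA TGT — no ATG→stop ORF.
No ORF reaches 15 nucleotides. Count = 0.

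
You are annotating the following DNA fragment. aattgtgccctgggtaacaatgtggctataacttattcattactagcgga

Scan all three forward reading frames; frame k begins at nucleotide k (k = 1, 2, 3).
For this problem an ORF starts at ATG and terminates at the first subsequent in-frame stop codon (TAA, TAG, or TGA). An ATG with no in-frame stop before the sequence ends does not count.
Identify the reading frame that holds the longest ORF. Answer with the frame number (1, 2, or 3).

2

Frame 1: AAT TGT GCC CTG GGT AAC AAT GTG GCT ATA ACT TAT TCA TTA CTA GCG — no ATG→stop ORF.
Frame 2: ATT GTG CCC TGG GTA ACA ATG TGG CTA TAA CTT ATT CAT TAC TAG CGG — ATG at 20, stop TAA at 29 → 12 nt.
Frame 3: TTG TGC CCT GGG TAA CAA TGT GGC TAT AAC TTA TTC ATT ACT AGC GGA — no ATG→stop ORF.
Longest ORF is 12 nt in frame 2 (positions 20–31).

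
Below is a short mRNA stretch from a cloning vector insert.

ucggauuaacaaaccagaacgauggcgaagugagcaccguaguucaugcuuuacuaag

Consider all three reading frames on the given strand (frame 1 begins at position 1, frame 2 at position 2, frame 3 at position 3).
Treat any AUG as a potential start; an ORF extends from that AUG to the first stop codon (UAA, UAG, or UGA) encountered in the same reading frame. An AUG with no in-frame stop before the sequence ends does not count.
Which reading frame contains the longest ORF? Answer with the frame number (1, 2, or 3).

Frame 1: UCG GAU UAA CAA ACC AGA ACG AUG GCG AAG UGA GCA CCG UAG UUC AUG CUU UAC UAA — AUG at 22, stop UGA at 31 → 12 nt; AUG at 46, stop UAA at 55 → 12 nt.
Frame 2: CGG AUU AAC AAA CCA GAA CGA UGG CGA AGU GAG CAC CGU AGU UCA UGC UUU ACU AAG — no AUG→stop ORF.
Frame 3: GGA UUA ACA AAC CAG AAC GAU GGC GAA GUG AGC ACC GUA GUU CAU GCU UUA CUA — no AUG→stop ORF.
Longest ORF is 12 nt in frame 1 (positions 22–33).

1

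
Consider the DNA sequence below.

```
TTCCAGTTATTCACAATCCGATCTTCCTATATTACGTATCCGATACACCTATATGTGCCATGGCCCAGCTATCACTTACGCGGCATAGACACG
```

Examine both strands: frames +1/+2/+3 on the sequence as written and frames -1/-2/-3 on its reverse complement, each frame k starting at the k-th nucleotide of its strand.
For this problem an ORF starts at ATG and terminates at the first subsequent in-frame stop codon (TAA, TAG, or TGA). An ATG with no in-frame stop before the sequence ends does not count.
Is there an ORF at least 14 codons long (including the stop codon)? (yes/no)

Reverse complement (5'→3'): CGTGTCTATGCCGCGTAAGTGATAGCTGGGCCATGGCACATATAGGTGTATCGGATACGTAATATAGGAAGATCGGATTGTGAATAACTGGAA
Frame +1: TTC CAG TTA TTC ACA ATC CGA TCT TCC TAT ATT ACG TAT CCG ATA CAC CTA TAT GTG CCA TGG CCC AGC TAT CAC TTA CGC GGC ATA GAC ACG — no ATG→stop ORF.
Frame +2: TCC AGT TAT TCA CAA TCC GAT CTT CCT ATA TTA CGT ATC CGA TAC ACC TAT ATG TGC CAT GGC CCA GCT ATC ACT TAC GCG GCA TAG ACA — ATG at 53, stop TAG at 86 → 36 nt.
Frame +3: CCA GTT ATT CAC AAT CCG ATC TTC CTA TAT TAC GTA TCC GAT ACA CCT ATA TGT GCC ATG GCC CAG CTA TCA CTT ACG CGG CAT AGA CAC — no ATG→stop ORF.
Frame -1: CGT GTC TAT GCC GCG TAA GTG ATA GCT GGG CCA TGG CAC ATA TAG GTG TAT CGG ATA CGT AAT ATA GGA AGA TCG GAT TGT GAA TAA CTG GAA — no ATG→stop ORF.
Frame -2: GTG TCT ATG CCG CGT AAG TGA TAG CTG GGC CAT GGC ACA TAT AGG TGT ATC GGA TAC GTA ATA TAG GAA GAT CGG ATT GTG AAT AAC TGG — ATG at 8, stop TGA at 20 → 15 nt.
Frame -3: TGT CTA TGC CGC GTA AGT GAT AGC TGG GCC ATG GCA CAT ATA GGT GTA TCG GAT ACG TAA TAT AGG AAG ATC GGA TTG TGA ATA ACT GGA — ATG at 33, stop TAA at 60 → 30 nt.
Largest ORF found is 12 codons < 14, so no.

no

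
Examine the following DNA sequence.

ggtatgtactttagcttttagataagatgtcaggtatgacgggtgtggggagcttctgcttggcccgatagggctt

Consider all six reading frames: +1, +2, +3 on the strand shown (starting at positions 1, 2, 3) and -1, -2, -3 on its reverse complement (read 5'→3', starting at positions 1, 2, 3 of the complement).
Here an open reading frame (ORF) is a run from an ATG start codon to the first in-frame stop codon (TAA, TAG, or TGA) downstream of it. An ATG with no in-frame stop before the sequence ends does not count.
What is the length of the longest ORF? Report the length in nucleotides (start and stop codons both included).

45

Reverse complement (5'→3'): AAGCCCTATCGGGCCAAGCAGAAGCTCCCCACACCCGTCATACCTGACATCTTATCTAAAAGCTAAAGTACATACC
Frame +1: GGT ATG TAC TTT AGC TTT TAG ATA AGA TGT CAG GTA TGA CGG GTG TGG GGA GCT TCT GCT TGG CCC GAT AGG GCT — ATG at 4, stop TAG at 19 → 18 nt.
Frame +2: GTA TGT ACT TTA GCT TTT AGA TAA GAT GTC AGG TAT GAC GGG TGT GGG GAG CTT CTG CTT GGC CCG ATA GGG CTT — no ATG→stop ORF.
Frame +3: TAT GTA CTT TAG CTT TTA GAT AAG ATG TCA GGT ATG ACG GGT GTG GGG AGC TTC TGC TTG GCC CGA TAG GGC — ATG at 27, stop TAG at 69 → 45 nt; ATG at 36, stop TAG at 69 → 36 nt.
Frame -1: AAG CCC TAT CGG GCC AAG CAG AAG CTC CCC ACA CCC GTC ATA CCT GAC ATC TTA TCT AAA AGC TAA AGT ACA TAC — no ATG→stop ORF.
Frame -2: AGC CCT ATC GGG CCA AGC AGA AGC TCC CCA CAC CCG TCA TAC CTG ACA TCT TAT CTA AAA GCT AAA GTA CAT ACC — no ATG→stop ORF.
Frame -3: GCC CTA TCG GGC CAA GCA GAA GCT CCC CAC ACC CGT CAT ACC TGA CAT CTT ATC TAA AAG CTA AAG TAC ATA — no ATG→stop ORF.
Longest: frame +3, positions 27–71, 45 nt = 15 codons = 14 aa. → 45 nucleotides.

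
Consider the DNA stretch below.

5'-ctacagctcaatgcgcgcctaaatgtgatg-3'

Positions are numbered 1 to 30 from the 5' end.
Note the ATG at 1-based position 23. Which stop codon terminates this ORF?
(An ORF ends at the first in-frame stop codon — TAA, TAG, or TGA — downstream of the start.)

Codons from position 23: ATG (23–25), TGA (26–28).
The first in-frame stop codon is TGA.

TGA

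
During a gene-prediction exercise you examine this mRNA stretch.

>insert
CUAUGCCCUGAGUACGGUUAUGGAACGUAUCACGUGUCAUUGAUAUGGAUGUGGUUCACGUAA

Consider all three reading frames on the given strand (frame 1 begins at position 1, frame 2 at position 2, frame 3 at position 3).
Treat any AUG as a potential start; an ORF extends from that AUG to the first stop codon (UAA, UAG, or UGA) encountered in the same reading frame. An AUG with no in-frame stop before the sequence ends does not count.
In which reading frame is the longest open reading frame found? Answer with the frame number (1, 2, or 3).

2

Frame 1: CUA UGC CCU GAG UAC GGU UAU GGA ACG UAU CAC GUG UCA UUG AUA UGG AUG UGG UUC ACG UAA — AUG at 49, stop UAA at 61 → 15 nt.
Frame 2: UAU GCC CUG AGU ACG GUU AUG GAA CGU AUC ACG UGU CAU UGA UAU GGA UGU GGU UCA CGU — AUG at 20, stop UGA at 41 → 24 nt.
Frame 3: AUG CCC UGA GUA CGG UUA UGG AAC GUA UCA CGU GUC AUU GAU AUG GAU GUG GUU CAC GUA — AUG at 3, stop UGA at 9 → 9 nt.
Longest ORF is 24 nt in frame 2 (positions 20–43).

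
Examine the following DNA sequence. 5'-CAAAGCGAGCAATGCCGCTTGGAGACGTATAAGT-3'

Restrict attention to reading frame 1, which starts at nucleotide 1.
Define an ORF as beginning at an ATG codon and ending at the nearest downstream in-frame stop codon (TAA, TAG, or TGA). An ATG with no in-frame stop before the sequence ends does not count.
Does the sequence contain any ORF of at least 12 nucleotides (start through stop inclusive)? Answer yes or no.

no

Frame 1: CAA AGC GAG CAA TGC CGC TTG GAG ACG TAT AAG — no ATG→stop ORF.
Largest ORF found is 0 nucleotides < 12, so no.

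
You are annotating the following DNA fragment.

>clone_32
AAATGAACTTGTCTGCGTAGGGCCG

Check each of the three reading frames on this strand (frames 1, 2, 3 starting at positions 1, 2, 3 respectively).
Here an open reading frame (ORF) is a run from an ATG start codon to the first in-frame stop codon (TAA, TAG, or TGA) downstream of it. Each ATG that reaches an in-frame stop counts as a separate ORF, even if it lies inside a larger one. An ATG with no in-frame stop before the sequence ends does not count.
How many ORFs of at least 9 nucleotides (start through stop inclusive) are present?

1

Frame 1: AAA TGA ACT TGT CTG CGT AGG GCC — no ATG→stop ORF.
Frame 2: AAT GAA CTT GTC TGC GTA GGG CCG — no ATG→stop ORF.
Frame 3: ATG AAC TTG TCT GCG TAG GGC — ATG at 3, stop TAG at 18 → 18 nt.
ORFs ≥ 9 nucleotides: frame 3 3–20 (18 nucleotides). Count = 1.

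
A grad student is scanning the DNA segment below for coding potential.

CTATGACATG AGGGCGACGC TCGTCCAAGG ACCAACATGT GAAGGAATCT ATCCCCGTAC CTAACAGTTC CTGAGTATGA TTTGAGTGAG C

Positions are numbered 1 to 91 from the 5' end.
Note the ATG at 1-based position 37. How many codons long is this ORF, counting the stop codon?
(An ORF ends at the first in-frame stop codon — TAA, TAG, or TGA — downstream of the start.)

2

Codons from position 37: ATG (37–39), TGA (40–42).
TGA is the first in-frame stop; that's 2 codons including the stop.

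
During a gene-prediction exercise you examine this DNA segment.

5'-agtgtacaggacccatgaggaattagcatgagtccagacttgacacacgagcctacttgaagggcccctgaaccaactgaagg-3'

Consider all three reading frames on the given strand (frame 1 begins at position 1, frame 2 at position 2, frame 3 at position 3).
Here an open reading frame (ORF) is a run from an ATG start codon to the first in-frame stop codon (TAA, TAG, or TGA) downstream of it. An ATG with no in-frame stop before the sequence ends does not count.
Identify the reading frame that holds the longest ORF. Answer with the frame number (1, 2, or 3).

Frame 1: AGT GTA CAG GAC CCA TGA GGA ATT AGC ATG AGT CCA GAC TTG ACA CAC GAG CCT ACT TGA AGG GCC CCT GAA CCA ACT GAA — ATG at 28, stop TGA at 58 → 33 nt.
Frame 2: GTG TAC AGG ACC CAT GAG GAA TTA GCA TGA GTC CAG ACT TGA CAC ACG AGC CTA CTT GAA GGG CCC CTG AAC CAA CTG AAG — no ATG→stop ORF.
Frame 3: TGT ACA GGA CCC ATG AGG AAT TAG CAT GAG TCC AGA CTT GAC ACA CGA GCC TAC TTG AAG GGC CCC TGA ACC AAC TGA AGG — ATG at 15, stop TAG at 24 → 12 nt.
Longest ORF is 33 nt in frame 1 (positions 28–60).

1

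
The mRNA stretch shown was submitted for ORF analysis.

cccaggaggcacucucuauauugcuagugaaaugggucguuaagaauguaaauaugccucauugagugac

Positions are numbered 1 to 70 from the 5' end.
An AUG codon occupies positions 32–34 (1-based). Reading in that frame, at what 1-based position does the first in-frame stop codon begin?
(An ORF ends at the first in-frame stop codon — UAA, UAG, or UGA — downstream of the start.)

Codons from position 32: AUG (32–34), GGU (35–37), CGU (38–40), UAA (41–43).
UAA is a stop codon; it begins at position 41.

41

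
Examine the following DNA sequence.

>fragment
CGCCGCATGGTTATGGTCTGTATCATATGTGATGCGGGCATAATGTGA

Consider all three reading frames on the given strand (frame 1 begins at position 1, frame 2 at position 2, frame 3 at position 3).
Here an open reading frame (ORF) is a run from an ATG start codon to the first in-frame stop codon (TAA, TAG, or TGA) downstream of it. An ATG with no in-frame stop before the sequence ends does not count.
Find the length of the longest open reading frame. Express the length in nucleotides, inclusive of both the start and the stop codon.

Frame 1: CGC CGC ATG GTT ATG GTC TGT ATC ATA TGT GAT GCG GGC ATA ATG TGA — ATG at 7, stop TGA at 46 → 42 nt; ATG at 13, stop TGA at 46 → 36 nt; ATG at 43, stop TGA at 46 → 6 nt.
Frame 2: GCC GCA TGG TTA TGG TCT GTA TCA TAT GTG ATG CGG GCA TAA TGT — ATG at 32, stop TAA at 41 → 12 nt.
Frame 3: CCG CAT GGT TAT GGT CTG TAT CAT ATG TGA TGC GGG CAT AAT GTG — ATG at 27, stop TGA at 30 → 6 nt.
Longest: frame 1, positions 7–48, 42 nt = 14 codons = 13 aa. → 42 nucleotides.

42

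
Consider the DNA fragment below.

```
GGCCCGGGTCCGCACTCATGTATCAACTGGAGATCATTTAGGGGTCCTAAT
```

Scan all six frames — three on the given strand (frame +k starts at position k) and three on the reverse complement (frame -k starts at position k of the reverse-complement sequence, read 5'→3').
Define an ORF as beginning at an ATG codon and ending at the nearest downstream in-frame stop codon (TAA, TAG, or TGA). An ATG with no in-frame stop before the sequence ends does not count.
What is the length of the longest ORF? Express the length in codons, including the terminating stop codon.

8

Reverse complement (5'→3'): ATTAGGACCCCTAAATGATCTCCAGTTGATACATGAGTGCGGACCCGGGCC
Frame +1: GGC CCG GGT CCG CAC TCA TGT ATC AAC TGG AGA TCA TTT AGG GGT CCT AAT — no ATG→stop ORF.
Frame +2: GCC CGG GTC CGC ACT CAT GTA TCA ACT GGA GAT CAT TTA GGG GTC CTA — no ATG→stop ORF.
Frame +3: CCC GGG TCC GCA CTC ATG TAT CAA CTG GAG ATC ATT TAG GGG TCC TAA — ATG at 18, stop TAG at 39 → 24 nt.
Frame -1: ATT AGG ACC CCT AAA TGA TCT CCA GTT GAT ACA TGA GTG CGG ACC CGG GCC — no ATG→stop ORF.
Frame -2: TTA GGA CCC CTA AAT GAT CTC CAG TTG ATA CAT GAG TGC GGA CCC GGG — no ATG→stop ORF.
Frame -3: TAG GAC CCC TAA ATG ATC TCC AGT TGA TAC ATG AGT GCG GAC CCG GGC — ATG at 15, stop TGA at 27 → 15 nt.
Longest: frame +3, positions 18–41, 24 nt = 8 codons = 7 aa. → 8 codons.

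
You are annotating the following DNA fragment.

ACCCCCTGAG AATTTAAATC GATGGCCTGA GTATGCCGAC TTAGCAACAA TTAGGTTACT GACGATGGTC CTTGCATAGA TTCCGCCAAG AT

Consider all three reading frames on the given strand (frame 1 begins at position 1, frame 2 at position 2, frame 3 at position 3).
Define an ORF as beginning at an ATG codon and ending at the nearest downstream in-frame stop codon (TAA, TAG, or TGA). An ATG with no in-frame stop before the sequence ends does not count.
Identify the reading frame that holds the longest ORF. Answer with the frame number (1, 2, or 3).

2

Frame 1: ACC CCC TGA GAA TTT AAA TCG ATG GCC TGA GTA TGC CGA CTT AGC AAC AAT TAG GTT ACT GAC GAT GGT CCT TGC ATA GAT TCC GCC AAG — ATG at 22, stop TGA at 28 → 9 nt.
Frame 2: CCC CCT GAG AAT TTA AAT CGA TGG CCT GAG TAT GCC GAC TTA GCA ACA ATT AGG TTA CTG ACG ATG GTC CTT GCA TAG ATT CCG CCA AGA — ATG at 65, stop TAG at 77 → 15 nt.
Frame 3: CCC CTG AGA ATT TAA ATC GAT GGC CTG AGT ATG CCG ACT TAG CAA CAA TTA GGT TAC TGA CGA TGG TCC TTG CAT AGA TTC CGC CAA GAT — ATG at 33, stop TAG at 42 → 12 nt.
Longest ORF is 15 nt in frame 2 (positions 65–79).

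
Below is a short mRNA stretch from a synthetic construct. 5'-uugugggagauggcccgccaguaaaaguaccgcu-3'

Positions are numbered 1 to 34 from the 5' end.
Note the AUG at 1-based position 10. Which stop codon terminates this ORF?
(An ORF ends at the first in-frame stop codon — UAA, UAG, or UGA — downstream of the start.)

Codons from position 10: AUG (10–12), GCC (13–15), CGC (16–18), CAG (19–21), UAA (22–24).
The first in-frame stop codon is UAA.

UAA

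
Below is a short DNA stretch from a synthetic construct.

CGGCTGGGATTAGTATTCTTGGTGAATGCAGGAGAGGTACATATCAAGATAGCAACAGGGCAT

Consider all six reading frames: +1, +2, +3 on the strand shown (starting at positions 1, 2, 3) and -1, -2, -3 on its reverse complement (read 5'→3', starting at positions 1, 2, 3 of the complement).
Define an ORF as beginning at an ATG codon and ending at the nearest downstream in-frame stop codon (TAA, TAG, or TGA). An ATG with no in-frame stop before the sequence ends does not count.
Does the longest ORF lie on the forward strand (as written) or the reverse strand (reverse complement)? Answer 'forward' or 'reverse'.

reverse

Reverse complement (5'→3'): ATGCCCTGTTGCTATCTTGATATGTACCTCTCCTGCATTCACCAAGAATACTAATCCCAGCCG
Frame +1: CGG CTG GGA TTA GTA TTC TTG GTG AAT GCA GGA GAG GTA CAT ATC AAG ATA GCA ACA GGG CAT — no ATG→stop ORF.
Frame +2: GGC TGG GAT TAG TAT TCT TGG TGA ATG CAG GAG AGG TAC ATA TCA AGA TAG CAA CAG GGC — ATG at 26, stop TAG at 50 → 27 nt.
Frame +3: GCT GGG ATT AGT ATT CTT GGT GAA TGC AGG AGA GGT ACA TAT CAA GAT AGC AAC AGG GCA — no ATG→stop ORF.
Frame -1: ATG CCC TGT TGC TAT CTT GAT ATG TAC CTC TCC TGC ATT CAC CAA GAA TAC TAA TCC CAG CCG — ATG at 1, stop TAA at 52 → 54 nt; ATG at 22, stop TAA at 52 → 33 nt.
Frame -2: TGC CCT GTT GCT ATC TTG ATA TGT ACC TCT CCT GCA TTC ACC AAG AAT ACT AAT CCC AGC — no ATG→stop ORF.
Frame -3: GCC CTG TTG CTA TCT TGA TAT GTA CCT CTC CTG CAT TCA CCA AGA ATA CTA ATC CCA GCC — no ATG→stop ORF.
Forward-strand max 27 nt; reverse-strand max 54 nt. The reverse strand has the longer ORF.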